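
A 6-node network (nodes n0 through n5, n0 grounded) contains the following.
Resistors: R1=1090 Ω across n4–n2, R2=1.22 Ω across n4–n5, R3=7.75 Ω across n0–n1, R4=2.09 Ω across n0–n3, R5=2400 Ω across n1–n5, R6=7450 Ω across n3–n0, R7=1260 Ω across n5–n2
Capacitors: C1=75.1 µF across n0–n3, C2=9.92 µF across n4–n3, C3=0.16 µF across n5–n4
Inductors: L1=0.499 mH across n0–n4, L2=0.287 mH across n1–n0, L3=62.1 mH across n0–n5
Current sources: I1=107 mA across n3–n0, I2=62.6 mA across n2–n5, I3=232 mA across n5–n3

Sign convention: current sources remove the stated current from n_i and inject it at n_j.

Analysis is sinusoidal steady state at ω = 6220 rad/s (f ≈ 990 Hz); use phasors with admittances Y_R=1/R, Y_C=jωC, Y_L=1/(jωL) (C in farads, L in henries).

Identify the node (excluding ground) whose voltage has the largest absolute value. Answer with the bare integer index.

2

Element admittances at ω=6220 rad/s:
  Y(R1) = 0.0009174+0.000j S between n4,n2
  Y(C1) = 0.000+0.4671j S between n0,n3
  Y(C2) = 0.000+0.06170j S between n4,n3
  Y(R2) = 0.8197+0.000j S between n4,n5
  Y(L1) = 0.000-0.3222j S between n0,n4
  Y(R3) = 0.1290+0.000j S between n0,n1
  Y(R4) = 0.4785+0.000j S between n0,n3
  Y(L2) = 0.000-0.5602j S between n1,n0
  Y(R5) = 0.0004167+0.000j S between n1,n5
  Y(L3) = 0.000-0.002589j S between n0,n5
  Y(C3) = 0.000+0.0009952j S between n5,n4
  Y(R6) = 0.0001342+0.000j S between n3,n0
  I1: injects 0.107 A into n0 (from n3)
  Y(R7) = 0.0007937+0.000j S between n5,n2
  I2: injects 0.0626 A into n5 (from n2)
  I3: injects 0.232 A into n3 (from n5)
Assemble and solve the 5×5 MNA system:
  V(n1)=0.0005466-0.0003320j  V(n2)=-36.73-0.8379j  V(n3)=0.1638-0.1859j  V(n4)=-0.03740-0.8378j  V(n5)=-0.2766-0.8380j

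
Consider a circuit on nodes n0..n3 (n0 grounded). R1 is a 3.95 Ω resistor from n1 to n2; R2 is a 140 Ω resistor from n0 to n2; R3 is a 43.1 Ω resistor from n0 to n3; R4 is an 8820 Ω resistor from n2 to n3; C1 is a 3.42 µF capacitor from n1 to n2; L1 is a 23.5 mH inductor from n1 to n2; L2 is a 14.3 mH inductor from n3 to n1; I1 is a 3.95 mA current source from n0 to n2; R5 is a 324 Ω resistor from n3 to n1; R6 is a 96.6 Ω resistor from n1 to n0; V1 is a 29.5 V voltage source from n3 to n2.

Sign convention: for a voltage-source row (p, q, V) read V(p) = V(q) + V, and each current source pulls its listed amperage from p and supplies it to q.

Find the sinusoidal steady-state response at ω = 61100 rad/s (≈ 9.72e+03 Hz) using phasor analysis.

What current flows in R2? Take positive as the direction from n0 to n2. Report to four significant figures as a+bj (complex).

0.1205-0.001027j A

Apply KCL at each of the 3 non-ground nodes and solve the resulting linear system.
Node n1: branches {R1, C1, L1, L2, R5, R6} → V_1 = -16.31-0.4214j
Node n2: branches {R1, R2, R4, C1, L1, I1, V1} → V_2 = -16.86+0.1438j
Node n3: branches {R3, R4, L2, R5, V1} → V_3 = 12.64+0.1438j
Source currents: i(V1)=-0.3865+0.02805j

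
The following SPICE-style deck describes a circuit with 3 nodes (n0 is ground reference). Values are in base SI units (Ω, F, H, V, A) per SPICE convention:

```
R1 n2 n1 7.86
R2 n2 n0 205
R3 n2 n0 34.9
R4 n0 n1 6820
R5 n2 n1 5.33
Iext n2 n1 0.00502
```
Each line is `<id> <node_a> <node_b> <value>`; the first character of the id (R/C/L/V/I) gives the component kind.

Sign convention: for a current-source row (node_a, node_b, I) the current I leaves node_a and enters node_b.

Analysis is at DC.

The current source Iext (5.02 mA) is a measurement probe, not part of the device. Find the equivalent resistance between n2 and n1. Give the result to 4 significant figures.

Element admittances at DC:
  Y(R1) = 0.1272 S between n2,n1
  Y(R2) = 0.004878 S between n2,n0
  Y(R3) = 0.02865 S between n2,n0
  Y(R4) = 0.0001466 S between n0,n1
  Y(R5) = 0.1876 S between n2,n1
  Iext: injects 0.00502 A into n1 (from n2)
Assemble and solve the 2×2 MNA system:
  V(n1)=0.01587  V(n2)=-6.939e-05

R_eq = 3.175 Ω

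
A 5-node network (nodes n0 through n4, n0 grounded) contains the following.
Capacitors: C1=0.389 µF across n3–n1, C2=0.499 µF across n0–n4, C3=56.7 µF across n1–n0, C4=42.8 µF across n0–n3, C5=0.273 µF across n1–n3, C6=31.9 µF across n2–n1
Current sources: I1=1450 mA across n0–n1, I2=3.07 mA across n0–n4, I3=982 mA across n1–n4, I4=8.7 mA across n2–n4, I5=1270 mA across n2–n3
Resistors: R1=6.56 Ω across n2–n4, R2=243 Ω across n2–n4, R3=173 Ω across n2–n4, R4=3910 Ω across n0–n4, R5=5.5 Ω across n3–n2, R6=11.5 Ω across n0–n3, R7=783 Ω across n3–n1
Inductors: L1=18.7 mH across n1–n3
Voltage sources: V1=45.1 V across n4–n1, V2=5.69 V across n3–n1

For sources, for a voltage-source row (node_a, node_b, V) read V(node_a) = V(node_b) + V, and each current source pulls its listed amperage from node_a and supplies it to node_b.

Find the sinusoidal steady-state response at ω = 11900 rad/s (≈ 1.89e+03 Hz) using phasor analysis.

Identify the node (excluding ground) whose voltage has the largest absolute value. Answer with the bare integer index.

4

Element admittances at ω=11900 rad/s:
  Y(C1) = 0.000+0.004629j S between n3,n1
  Y(C2) = 0.000+0.005938j S between n0,n4
  I1: injects 1.45 A into n1 (from n0)
  Y(C3) = 0.000+0.6747j S between n1,n0
  I2: injects 0.00307 A into n4 (from n0)
  I3: injects 0.982 A into n4 (from n1)
  Y(C4) = 0.000+0.5093j S between n0,n3
  Y(R1) = 0.1524+0.000j S between n2,n4
  Y(R2) = 0.004115+0.000j S between n2,n4
  Y(R3) = 0.005780+0.000j S between n2,n4
  Y(C5) = 0.000+0.003249j S between n1,n3
  I4: injects 0.0087 A into n4 (from n2)
  I5: injects 1.27 A into n3 (from n2)
  Y(R4) = 0.0002558+0.000j S between n0,n4
  Y(R5) = 0.1818+0.000j S between n3,n2
  Y(R6) = 0.08696+0.000j S between n0,n3
  Y(R7) = 0.001277+0.000j S between n3,n1
  Y(C6) = 0.000+0.3796j S between n2,n1
  Y(L1) = 0.000-0.004494j S between n1,n3
  V1: constraint V(n4)−V(n1) = 45.1
  V2: constraint V(n3)−V(n1) = 5.69
Assemble and solve the 6×6 MNA system:
  V(n1)=-2.588-0.9853j  V(n2)=6.689-11.22j  V(n3)=3.102-0.9853j  V(n4)=42.51-0.9853j
  i(V1)=-4.838-1.913j  i(V2)=1.143-3.374j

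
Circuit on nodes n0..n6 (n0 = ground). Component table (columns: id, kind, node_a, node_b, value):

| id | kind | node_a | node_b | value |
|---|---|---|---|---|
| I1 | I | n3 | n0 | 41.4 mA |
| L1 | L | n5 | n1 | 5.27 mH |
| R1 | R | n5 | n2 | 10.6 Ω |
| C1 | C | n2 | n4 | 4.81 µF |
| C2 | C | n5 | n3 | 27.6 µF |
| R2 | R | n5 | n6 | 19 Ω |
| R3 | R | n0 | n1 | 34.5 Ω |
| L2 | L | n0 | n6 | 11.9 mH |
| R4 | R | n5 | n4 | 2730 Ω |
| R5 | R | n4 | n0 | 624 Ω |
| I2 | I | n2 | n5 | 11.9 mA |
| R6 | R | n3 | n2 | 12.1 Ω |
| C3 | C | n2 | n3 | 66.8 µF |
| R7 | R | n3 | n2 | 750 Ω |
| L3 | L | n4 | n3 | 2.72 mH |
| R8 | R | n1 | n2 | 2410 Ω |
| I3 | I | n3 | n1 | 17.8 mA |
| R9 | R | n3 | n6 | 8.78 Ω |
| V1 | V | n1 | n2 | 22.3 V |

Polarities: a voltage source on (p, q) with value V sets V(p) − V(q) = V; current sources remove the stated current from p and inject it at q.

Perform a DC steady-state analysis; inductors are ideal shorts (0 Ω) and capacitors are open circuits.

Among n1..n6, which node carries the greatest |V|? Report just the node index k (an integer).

2

Apply KCL at each of the 6 non-ground nodes and solve the resulting linear system.
Node n1: branches {L1, R3, R8, I3, V1} → V_1 = 8.247
Node n2: branches {R1, C1, I2, R6, C3, R7, R8, V1} → V_2 = -14.05
Node n3: branches {I1, C2, R6, C3, R7, L3, I3, R9} → V_3 = -6.186
Node n4: branches {C1, R4, R5, L3} → V_4 = -6.186
Node n5: branches {L1, R1, C2, R2, R4, I2} → V_5 = 8.247
Node n6: branches {R2, L2, R9} → V_6 = 0.000
Source currents: i(L1)=-2.531, i(L2)=0.2705, i(L3)=0.01520, i(V1)=-2.762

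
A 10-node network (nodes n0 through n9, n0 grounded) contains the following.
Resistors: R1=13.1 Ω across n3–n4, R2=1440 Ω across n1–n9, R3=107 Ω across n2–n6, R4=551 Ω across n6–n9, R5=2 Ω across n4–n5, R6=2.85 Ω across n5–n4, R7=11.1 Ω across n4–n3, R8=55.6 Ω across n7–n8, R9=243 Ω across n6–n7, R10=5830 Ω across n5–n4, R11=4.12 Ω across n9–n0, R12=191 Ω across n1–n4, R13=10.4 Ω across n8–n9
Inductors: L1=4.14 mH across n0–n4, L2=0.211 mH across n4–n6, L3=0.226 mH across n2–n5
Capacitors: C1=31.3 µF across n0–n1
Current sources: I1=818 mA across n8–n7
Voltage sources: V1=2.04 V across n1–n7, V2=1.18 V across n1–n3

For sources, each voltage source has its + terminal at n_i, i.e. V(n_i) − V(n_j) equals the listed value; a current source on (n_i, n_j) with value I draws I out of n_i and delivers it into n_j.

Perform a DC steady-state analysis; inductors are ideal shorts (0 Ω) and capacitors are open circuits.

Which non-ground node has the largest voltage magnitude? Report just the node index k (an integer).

Element admittances at DC:
  Y(R1) = 0.07634 S between n3,n4
  L1: short n0↔n4 (DC inductor)
  L2: short n4↔n6 (DC inductor)
  Y(R2) = 0.0006944 S between n1,n9
  Y(R3) = 0.009346 S between n2,n6
  Y(R4) = 0.001815 S between n6,n9
  Y(C1) = 0.000 S between n0,n1
  Y(R5) = 0.5000 S between n4,n5
  Y(R6) = 0.3509 S between n5,n4
  L3: short n2↔n5 (DC inductor)
  Y(R7) = 0.09009 S between n4,n3
  I1: injects 0.818 A into n7 (from n8)
  Y(R8) = 0.01799 S between n7,n8
  Y(R9) = 0.004115 S between n6,n7
  Y(R10) = 0.0001715 S between n5,n4
  Y(R11) = 0.2427 S between n9,n0
  Y(R12) = 0.005236 S between n1,n4
  Y(R13) = 0.09615 S between n8,n9
  V1: constraint V(n1)−V(n7) = 2.04
  V2: constraint V(n1)−V(n3) = 1.18
Assemble and solve the 14×14 MNA system:
  V(n1)=4.621  V(n2)=0.000  V(n3)=3.441  V(n4)=0.000  V(n5)=0.000  V(n6)=0.000  V(n7)=2.581  V(n8)=-8.853  V(n9)=-2.484
  i(L1)=-0.6029  i(L2)=-0.006112  i(L3)=0.000  i(V1)=-0.6017  i(V2)=0.5726

8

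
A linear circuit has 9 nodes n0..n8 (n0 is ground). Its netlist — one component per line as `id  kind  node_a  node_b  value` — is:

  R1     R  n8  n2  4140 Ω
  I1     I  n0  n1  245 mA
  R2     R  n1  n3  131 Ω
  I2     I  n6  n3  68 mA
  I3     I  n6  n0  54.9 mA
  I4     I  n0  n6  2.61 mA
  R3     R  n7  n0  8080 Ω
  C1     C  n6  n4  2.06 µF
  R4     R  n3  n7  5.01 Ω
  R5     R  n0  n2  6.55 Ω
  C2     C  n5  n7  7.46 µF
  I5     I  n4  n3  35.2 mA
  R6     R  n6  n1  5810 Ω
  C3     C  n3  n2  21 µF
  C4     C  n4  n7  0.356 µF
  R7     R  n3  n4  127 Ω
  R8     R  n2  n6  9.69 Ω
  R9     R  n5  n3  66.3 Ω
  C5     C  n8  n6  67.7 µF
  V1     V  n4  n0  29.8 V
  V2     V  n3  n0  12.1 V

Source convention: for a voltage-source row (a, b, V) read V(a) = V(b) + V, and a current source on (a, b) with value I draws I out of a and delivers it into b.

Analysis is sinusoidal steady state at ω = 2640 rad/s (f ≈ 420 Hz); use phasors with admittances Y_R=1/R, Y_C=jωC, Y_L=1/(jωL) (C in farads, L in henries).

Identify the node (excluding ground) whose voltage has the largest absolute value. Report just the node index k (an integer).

MNA unknowns: 8 node voltages V₁..V_8 plus 2 source currents (V1, V2)
R1: Y=0.0002415+0.000j on G[8,2]
I1: z[0]−=0.245, z[1]+=0.245
R2: Y=0.007634+0.000j on G[1,3]
I2: z[6]−=0.068, z[3]+=0.068
I3: z[6]−=0.0549, z[0]+=0.0549
I4: z[0]−=0.00261, z[6]+=0.00261
R3: Y=0.0001238+0.000j on G[7,0]
C1: Y=0.000+0.005438j on G[6,4]
R4: Y=0.1996+0.000j on G[3,7]
R5: Y=0.1527+0.000j on G[0,2]
C2: Y=0.000+0.01969j on G[5,7]
I5: z[4]−=0.0352, z[3]+=0.0352
R6: Y=0.0001721+0.000j on G[6,1]
C3: Y=0.000+0.05544j on G[3,2]
C4: Y=0.000+0.0009398j on G[4,7]
R7: Y=0.007874+0.000j on G[3,4]
R8: Y=0.1032+0.000j on G[2,6]
R9: Y=0.01508+0.000j on G[5,3]
C5: Y=0.000+0.1787j on G[8,6]
V1: row V4−V0=29.8, i_V1 at 4,0
V2: row V3−V0=12.1, i_V2 at 3,0
solve → V1=43.23+0.1430j, V2=1.292+4.960j, V3=12.10+0.000j, V4=29.80+0.000j, V5=12.06+0.04827j, V6=0.5416+6.487j, V7=12.10+0.07966j, V8=0.5395+6.486j
aux → i_V1=-0.2099-0.1758j, i_V2=0.2038-0.5815j

1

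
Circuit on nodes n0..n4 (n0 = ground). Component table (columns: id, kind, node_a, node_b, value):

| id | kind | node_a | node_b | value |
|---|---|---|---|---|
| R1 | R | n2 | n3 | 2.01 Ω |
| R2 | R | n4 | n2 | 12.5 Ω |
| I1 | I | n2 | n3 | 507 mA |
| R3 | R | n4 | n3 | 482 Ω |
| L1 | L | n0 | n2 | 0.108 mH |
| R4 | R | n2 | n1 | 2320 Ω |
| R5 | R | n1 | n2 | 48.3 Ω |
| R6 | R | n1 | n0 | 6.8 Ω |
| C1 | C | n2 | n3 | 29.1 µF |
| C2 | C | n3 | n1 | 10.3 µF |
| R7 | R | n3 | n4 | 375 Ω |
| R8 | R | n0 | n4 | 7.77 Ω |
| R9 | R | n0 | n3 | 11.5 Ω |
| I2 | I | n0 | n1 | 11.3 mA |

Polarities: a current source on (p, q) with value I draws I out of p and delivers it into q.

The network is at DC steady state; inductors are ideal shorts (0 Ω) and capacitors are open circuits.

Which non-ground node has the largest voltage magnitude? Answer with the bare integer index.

Element admittances at DC:
  Y(R1) = 0.4975 S between n2,n3
  Y(R2) = 0.08000 S between n4,n2
  I1: injects 0.507 A into n3 (from n2)
  Y(R3) = 0.002075 S between n4,n3
  L1: short n0↔n2 (DC inductor)
  Y(R4) = 0.0004310 S between n2,n1
  Y(R5) = 0.02070 S between n1,n2
  Y(R6) = 0.1471 S between n1,n0
  Y(C1) = 0.000 S between n2,n3
  Y(C2) = 0.000 S between n3,n1
  Y(R7) = 0.002667 S between n3,n4
  Y(R8) = 0.1287 S between n0,n4
  Y(R9) = 0.08696 S between n0,n3
  I2: injects 0.0113 A into n1 (from n0)
Assemble and solve the 5×5 MNA system:
  V(n1)=0.06718  V(n2)=0.000  V(n3)=0.8606  V(n4)=0.01912
  i(L1)=0.07588

3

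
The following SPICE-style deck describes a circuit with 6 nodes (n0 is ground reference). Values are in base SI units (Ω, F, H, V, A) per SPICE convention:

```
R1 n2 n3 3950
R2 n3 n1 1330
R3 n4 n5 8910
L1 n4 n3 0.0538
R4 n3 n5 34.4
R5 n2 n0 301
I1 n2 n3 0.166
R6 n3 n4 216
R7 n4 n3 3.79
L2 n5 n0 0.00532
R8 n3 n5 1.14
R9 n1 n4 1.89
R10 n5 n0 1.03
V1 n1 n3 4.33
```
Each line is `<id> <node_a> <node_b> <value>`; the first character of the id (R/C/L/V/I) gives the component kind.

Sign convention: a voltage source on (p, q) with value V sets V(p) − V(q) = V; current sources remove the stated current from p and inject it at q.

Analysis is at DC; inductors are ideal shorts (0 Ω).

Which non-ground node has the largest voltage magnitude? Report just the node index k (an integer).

Element admittances at DC:
  Y(R1) = 0.0002532 S between n2,n3
  Y(R2) = 0.0007519 S between n3,n1
  Y(R3) = 0.0001122 S between n4,n5
  L1: short n4↔n3 (DC inductor)
  Y(R4) = 0.02907 S between n3,n5
  Y(R5) = 0.003322 S between n2,n0
  I1: injects 0.166 A into n3 (from n2)
  Y(R6) = 0.004630 S between n3,n4
  Y(R7) = 0.2639 S between n4,n3
  L2: short n5↔n0 (DC inductor)
  Y(R8) = 0.8772 S between n3,n5
  Y(R9) = 0.5291 S between n1,n4
  Y(R10) = 0.9709 S between n5,n0
  V1: constraint V(n1)−V(n3) = 4.33
Assemble and solve the 8×8 MNA system:
  V(n1)=4.500  V(n2)=-46.42  V(n3)=0.1701  V(n4)=0.1701  V(n5)=0.000
  i(L1)=2.291  i(L2)=0.1542  i(V1)=-2.294

2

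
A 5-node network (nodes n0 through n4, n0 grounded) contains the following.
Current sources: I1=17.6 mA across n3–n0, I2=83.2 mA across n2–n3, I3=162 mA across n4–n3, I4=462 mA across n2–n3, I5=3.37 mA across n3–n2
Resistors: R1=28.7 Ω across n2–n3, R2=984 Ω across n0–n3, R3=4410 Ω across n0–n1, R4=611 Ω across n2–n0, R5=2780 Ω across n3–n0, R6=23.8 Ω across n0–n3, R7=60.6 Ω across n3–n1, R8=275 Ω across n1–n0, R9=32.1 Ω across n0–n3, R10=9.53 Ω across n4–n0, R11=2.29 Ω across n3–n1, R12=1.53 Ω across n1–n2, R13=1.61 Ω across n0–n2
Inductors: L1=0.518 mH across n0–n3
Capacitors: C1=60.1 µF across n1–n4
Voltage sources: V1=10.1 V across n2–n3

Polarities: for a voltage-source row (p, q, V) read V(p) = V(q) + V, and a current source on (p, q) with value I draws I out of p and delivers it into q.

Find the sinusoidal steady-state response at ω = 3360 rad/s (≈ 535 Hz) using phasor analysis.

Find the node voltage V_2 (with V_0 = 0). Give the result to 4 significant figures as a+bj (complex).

MNA unknowns: 4 node voltages V₁..V_4 plus 1 source current (V1)
I1: z[3]−=0.0176, z[0]+=0.0176
I2: z[2]−=0.0832, z[3]+=0.0832
R1: Y=0.03484+0.000j on G[2,3]
R2: Y=0.001016+0.000j on G[0,3]
R3: Y=0.0002268+0.000j on G[0,1]
R4: Y=0.001637+0.000j on G[2,0]
R5: Y=0.0003597+0.000j on G[3,0]
I3: z[4]−=0.162, z[3]+=0.162
L1: Y=0.000-0.5746j on G[0,3]
R6: Y=0.04202+0.000j on G[0,3]
I4: z[2]−=0.462, z[3]+=0.462
R7: Y=0.01650+0.000j on G[3,1]
R8: Y=0.003636+0.000j on G[1,0]
C1: Y=0.000+0.2019j on G[1,4]
R9: Y=0.03115+0.000j on G[0,3]
R10: Y=0.1049+0.000j on G[4,0]
R11: Y=0.4367+0.000j on G[3,1]
R12: Y=0.6536+0.000j on G[1,2]
R13: Y=0.6211+0.000j on G[0,2]
I5: z[3]−=0.00337, z[2]+=0.00337
V1: row V2−V3=10.1, i_V1 at 2,3
solve → V1=-0.01153-4.038j, V2=4.395-4.294j, V3=-5.705-4.294j, V4=1.315-2.553j
aux → i_V1=-6.511+2.842j

4.395-4.294j V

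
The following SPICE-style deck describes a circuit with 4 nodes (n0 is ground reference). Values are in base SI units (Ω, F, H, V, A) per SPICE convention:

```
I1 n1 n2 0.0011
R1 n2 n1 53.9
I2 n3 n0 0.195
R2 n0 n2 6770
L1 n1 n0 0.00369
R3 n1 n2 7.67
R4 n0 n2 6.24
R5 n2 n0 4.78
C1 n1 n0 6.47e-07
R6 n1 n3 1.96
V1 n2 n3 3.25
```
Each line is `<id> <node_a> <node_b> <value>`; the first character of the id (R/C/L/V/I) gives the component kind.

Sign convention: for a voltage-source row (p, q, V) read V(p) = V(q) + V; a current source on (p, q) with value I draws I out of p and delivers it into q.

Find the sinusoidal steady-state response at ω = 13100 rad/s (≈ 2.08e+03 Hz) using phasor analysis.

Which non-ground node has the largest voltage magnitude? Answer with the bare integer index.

Element admittances at ω=13100 rad/s:
  I1: injects 0.0011 A into n2 (from n1)
  Y(R1) = 0.01855+0.000j S between n2,n1
  I2: injects 0.195 A into n0 (from n3)
  Y(R2) = 0.0001477+0.000j S between n0,n2
  Y(L1) = 0.000-0.02069j S between n1,n0
  Y(R3) = 0.1304+0.000j S between n1,n2
  Y(R4) = 0.1603+0.000j S between n0,n2
  Y(R5) = 0.2092+0.000j S between n2,n0
  Y(C1) = 0.000+0.008476j S between n1,n0
  Y(R6) = 0.5102+0.000j S between n1,n3
  V1: constraint V(n2)−V(n3) = 3.25
Assemble and solve the 4×4 MNA system:
  V(n1)=-3.037-0.1566j  V(n2)=-0.5224-0.1003j  V(n3)=-3.772-0.1003j
  i(V1)=-0.1803+0.02871j

3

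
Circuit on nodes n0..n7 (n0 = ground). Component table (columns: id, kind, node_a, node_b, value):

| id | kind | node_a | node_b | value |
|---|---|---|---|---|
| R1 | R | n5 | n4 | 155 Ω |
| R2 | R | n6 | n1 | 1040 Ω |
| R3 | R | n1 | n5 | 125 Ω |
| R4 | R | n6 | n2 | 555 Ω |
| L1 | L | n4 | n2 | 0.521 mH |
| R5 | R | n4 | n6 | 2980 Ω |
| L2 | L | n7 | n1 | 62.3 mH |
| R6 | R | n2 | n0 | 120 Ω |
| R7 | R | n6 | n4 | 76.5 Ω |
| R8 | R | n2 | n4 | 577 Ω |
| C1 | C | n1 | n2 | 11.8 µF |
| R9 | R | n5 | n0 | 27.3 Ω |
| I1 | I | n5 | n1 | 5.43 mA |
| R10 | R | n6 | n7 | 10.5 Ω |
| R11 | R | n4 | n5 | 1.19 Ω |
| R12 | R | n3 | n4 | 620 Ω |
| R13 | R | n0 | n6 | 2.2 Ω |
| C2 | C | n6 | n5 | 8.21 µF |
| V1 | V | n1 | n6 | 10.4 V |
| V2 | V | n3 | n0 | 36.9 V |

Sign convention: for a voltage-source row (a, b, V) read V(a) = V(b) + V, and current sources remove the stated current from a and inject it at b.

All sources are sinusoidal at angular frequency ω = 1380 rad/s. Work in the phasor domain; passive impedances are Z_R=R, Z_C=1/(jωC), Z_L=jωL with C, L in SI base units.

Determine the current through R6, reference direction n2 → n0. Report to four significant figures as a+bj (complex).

0.02056+0.01178j A

Element admittances at ω=1380 rad/s:
  Y(R1) = 0.006452+0.000j S between n5,n4
  Y(R2) = 0.0009615+0.000j S between n6,n1
  Y(R3) = 0.008000+0.000j S between n1,n5
  Y(R4) = 0.001802+0.000j S between n6,n2
  Y(L1) = 0.000-1.391j S between n4,n2
  Y(R5) = 0.0003356+0.000j S between n4,n6
  Y(L2) = 0.000-0.01163j S between n7,n1
  Y(R6) = 0.008333+0.000j S between n2,n0
  Y(R7) = 0.01307+0.000j S between n6,n4
  Y(R8) = 0.001733+0.000j S between n2,n4
  Y(C1) = 0.000+0.01628j S between n1,n2
  Y(R9) = 0.03663+0.000j S between n5,n0
  I1: injects 0.00543 A into n1 (from n5)
  Y(R10) = 0.09524+0.000j S between n6,n7
  Y(R11) = 0.8403+0.000j S between n4,n5
  Y(R12) = 0.001613+0.000j S between n3,n4
  Y(R13) = 0.4545+0.000j S between n0,n6
  Y(C2) = 0.000+0.01133j S between n6,n5
  V1: constraint V(n1)−V(n6) = 10.4
  V2: constraint V(n3)−V(n0) = 36.9
Assemble and solve the 9×9 MNA system:
  V(n1)=10.27-0.1363j  V(n2)=2.467+1.413j  V(n3)=36.90+0.000j  V(n4)=2.548+1.413j  V(n5)=2.525+1.308j  V(n6)=-0.1268-0.1363j  V(n7)=0.02607-1.388j
  i(V1)=-0.1064+0.003621j  i(V2)=-0.05541+0.002280j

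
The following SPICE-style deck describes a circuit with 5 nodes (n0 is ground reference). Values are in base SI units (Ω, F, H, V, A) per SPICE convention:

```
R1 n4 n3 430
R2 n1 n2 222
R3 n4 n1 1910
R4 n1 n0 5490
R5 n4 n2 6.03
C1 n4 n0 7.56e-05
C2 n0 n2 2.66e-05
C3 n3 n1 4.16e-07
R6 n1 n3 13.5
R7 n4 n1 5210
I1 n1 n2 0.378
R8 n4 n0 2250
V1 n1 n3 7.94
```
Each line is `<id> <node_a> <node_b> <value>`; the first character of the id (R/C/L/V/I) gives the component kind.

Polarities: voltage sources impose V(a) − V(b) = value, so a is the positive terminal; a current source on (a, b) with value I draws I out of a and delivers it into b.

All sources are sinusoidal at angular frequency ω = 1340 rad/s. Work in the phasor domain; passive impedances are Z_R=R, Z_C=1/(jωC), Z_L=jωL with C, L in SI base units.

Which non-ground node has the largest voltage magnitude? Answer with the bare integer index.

Element admittances at ω=1340 rad/s:
  Y(R1) = 0.002326+0.000j S between n4,n3
  Y(R2) = 0.004505+0.000j S between n1,n2
  Y(R3) = 0.0005236+0.000j S between n4,n1
  Y(R4) = 0.0001821+0.000j S between n1,n0
  Y(R5) = 0.1658+0.000j S between n4,n2
  Y(C1) = 0.000+0.1013j S between n4,n0
  Y(C2) = 0.000+0.03564j S between n0,n2
  Y(C3) = 0.000+0.0005574j S between n3,n1
  Y(R6) = 0.07407+0.000j S between n1,n3
  Y(R7) = 0.0001919+0.000j S between n4,n1
  I1: injects 0.378 A into n2 (from n1)
  Y(R8) = 0.0004444+0.000j S between n4,n0
  V1: constraint V(n1)−V(n3) = 7.94
Assemble and solve the 5×5 MNA system:
  V(n1)=-46.21-0.1108j  V(n2)=0.7157-0.1748j  V(n3)=-54.15-0.1108j  V(n4)=-0.2515-0.02269j
  i(V1)=-0.7135-0.004631j

3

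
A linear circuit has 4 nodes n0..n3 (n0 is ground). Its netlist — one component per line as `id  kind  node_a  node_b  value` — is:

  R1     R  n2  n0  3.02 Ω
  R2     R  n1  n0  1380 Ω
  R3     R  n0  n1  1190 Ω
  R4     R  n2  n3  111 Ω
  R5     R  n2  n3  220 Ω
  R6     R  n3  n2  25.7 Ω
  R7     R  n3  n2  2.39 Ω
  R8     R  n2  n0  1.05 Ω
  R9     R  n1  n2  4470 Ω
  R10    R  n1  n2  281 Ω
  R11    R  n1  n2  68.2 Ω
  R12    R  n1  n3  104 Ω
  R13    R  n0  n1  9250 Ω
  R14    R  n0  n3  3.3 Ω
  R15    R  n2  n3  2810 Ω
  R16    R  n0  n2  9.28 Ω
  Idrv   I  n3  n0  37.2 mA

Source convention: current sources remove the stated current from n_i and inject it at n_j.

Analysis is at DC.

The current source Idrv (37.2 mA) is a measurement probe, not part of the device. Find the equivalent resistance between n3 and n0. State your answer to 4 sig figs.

Apply KCL at each of the 3 non-ground nodes and solve the resulting linear system.
Node n1: branches {R2, R3, R9, R10, R11, R12, R13} → V_1 = -0.02719
Node n2: branches {R1, R4, R5, R6, R7, R8, R9, R10, R11, R15, R16} → V_2 = -0.01441
Node n3: branches {R4, R5, R6, R7, R12, R14, R15, Idrv} → V_3 = -0.05645

R_eq = 1.518 Ω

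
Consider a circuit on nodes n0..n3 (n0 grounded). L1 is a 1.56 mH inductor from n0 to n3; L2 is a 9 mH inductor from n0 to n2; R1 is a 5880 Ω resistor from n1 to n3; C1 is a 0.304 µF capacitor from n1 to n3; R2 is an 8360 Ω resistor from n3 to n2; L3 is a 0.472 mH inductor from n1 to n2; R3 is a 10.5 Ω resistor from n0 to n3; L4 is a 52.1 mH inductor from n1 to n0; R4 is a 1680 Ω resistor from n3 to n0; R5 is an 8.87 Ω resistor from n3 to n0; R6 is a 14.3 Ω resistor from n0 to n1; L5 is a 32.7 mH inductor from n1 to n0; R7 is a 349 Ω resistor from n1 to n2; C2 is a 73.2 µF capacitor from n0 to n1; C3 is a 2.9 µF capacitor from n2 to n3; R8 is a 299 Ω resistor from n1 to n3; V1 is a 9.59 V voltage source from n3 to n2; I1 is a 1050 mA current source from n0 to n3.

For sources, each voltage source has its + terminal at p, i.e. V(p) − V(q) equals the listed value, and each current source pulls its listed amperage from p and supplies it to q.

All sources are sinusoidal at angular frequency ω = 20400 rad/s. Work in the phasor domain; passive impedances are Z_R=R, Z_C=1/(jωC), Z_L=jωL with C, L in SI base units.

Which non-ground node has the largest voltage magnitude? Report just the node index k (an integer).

3

MNA unknowns: 3 node voltages V₁..V_3 plus 1 source current (V1)
L1: Y=0.000-0.03142j on G[0,3]
L2: Y=0.000-0.005447j on G[0,2]
R1: Y=0.0001701+0.000j on G[1,3]
C1: Y=0.000+0.006202j on G[1,3]
R2: Y=0.0001196+0.000j on G[3,2]
L3: Y=0.000-0.1039j on G[1,2]
R3: Y=0.09524+0.000j on G[0,3]
L4: Y=0.000-0.0009409j on G[1,0]
R4: Y=0.0005952+0.000j on G[3,0]
R5: Y=0.1127+0.000j on G[3,0]
R6: Y=0.06993+0.000j on G[0,1]
L5: Y=0.000-0.001499j on G[1,0]
R7: Y=0.002865+0.000j on G[1,2]
C2: Y=0.000+1.493j on G[0,1]
C3: Y=0.000+0.05916j on G[2,3]
R8: Y=0.003344+0.000j on G[1,3]
V1: row V3−V2=9.59, i_V1 at 3,2
I1: z[0]−=1.05, z[3]+=1.05
solve → V1=0.2903+0.1010j, V2=-3.698-1.318j, V3=5.892-1.318j
aux → i_V1=-0.1671-0.1371j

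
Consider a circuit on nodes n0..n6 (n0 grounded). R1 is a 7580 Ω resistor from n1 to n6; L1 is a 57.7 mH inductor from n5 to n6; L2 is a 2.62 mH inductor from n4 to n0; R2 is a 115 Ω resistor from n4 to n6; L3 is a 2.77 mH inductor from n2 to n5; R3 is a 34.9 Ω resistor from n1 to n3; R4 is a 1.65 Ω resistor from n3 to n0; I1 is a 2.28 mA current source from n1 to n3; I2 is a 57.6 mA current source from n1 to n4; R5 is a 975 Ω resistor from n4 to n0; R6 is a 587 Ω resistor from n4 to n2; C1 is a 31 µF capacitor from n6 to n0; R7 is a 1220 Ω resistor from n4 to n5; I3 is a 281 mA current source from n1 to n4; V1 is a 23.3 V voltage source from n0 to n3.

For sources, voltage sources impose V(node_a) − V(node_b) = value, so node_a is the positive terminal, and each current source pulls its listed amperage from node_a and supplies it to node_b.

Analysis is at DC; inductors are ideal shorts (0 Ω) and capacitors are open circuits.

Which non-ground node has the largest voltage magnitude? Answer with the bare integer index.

MNA unknowns: 6 node voltages V₁..V_6 plus 4 source currents (L1, L2, L3, V1)
R1: Y=0.0001319 on G[1,6]
L1: row V5−V6=0, i_L1 at 5,6
L2: row V4−V0=0, i_L2 at 4,0
R2: Y=0.008696 on G[4,6]
L3: row V2−V5=0, i_L3 at 2,5
R3: Y=0.02865 on G[1,3]
R4: Y=0.6061 on G[3,0]
I1: z[1]−=0.00228, z[3]+=0.00228
I2: z[1]−=0.0576, z[4]+=0.0576
R5: Y=0.001026 on G[4,0]
R6: Y=0.001704 on G[4,2]
C1: Y=0.000 on G[6,0]
R7: Y=0.0008197 on G[4,5]
I3: z[1]−=0.281, z[4]+=0.281
V1: row V0−V3=23.3, i_V1 at 0,3
solve → V1=-35.04, V2=-0.4072, V3=-23.30, V4=0.000, V5=-0.4072, V6=-0.4072
aux → i_L1=0.001028, i_L2=0.3340, i_L3=0.0006937, i_V1=-13.79

1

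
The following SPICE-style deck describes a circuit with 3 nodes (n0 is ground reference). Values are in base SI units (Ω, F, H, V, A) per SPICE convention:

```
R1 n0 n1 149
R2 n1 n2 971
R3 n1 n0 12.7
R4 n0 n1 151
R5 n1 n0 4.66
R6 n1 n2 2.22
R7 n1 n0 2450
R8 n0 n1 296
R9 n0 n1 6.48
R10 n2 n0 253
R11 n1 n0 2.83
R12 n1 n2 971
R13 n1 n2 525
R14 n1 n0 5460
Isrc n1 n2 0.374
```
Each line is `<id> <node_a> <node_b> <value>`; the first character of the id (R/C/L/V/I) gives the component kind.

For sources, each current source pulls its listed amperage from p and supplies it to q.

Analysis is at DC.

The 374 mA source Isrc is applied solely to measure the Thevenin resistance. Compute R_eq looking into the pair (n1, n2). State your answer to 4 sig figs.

R_eq = 2.182 Ω

Apply KCL at each of the 2 non-ground nodes and solve the resulting linear system.
Node n1: branches {R1, R2, R3, R4, R5, R6, R7, R8, R9, R11, R12, R13, R14, Isrc} → V_1 = -0.003922
Node n2: branches {R2, R6, R10, R12, R13, Isrc} → V_2 = 0.8121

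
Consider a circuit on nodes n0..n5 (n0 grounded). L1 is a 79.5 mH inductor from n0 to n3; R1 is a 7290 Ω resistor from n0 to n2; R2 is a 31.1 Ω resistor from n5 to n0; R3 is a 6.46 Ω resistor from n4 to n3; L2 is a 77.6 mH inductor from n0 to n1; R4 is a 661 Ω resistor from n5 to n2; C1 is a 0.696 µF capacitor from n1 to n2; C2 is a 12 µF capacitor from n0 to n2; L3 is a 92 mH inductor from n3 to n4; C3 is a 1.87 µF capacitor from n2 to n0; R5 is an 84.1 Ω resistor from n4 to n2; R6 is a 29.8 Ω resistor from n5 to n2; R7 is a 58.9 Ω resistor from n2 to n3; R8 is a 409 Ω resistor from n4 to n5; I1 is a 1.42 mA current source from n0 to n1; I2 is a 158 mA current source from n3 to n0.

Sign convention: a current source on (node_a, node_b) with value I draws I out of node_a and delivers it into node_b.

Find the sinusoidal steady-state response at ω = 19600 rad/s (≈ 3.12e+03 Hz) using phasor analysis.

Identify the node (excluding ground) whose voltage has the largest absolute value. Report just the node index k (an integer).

3

MNA unknowns: 5 node voltages V₁..V_5
L1: Y=0.000-0.0006418j on G[0,3]
R1: Y=0.0001372+0.000j on G[0,2]
R2: Y=0.03215+0.000j on G[5,0]
R3: Y=0.1548+0.000j on G[4,3]
L2: Y=0.000-0.0006575j on G[0,1]
R4: Y=0.001513+0.000j on G[5,2]
C1: Y=0.000+0.01364j on G[1,2]
C2: Y=0.000+0.2352j on G[0,2]
L3: Y=0.000-0.0005546j on G[3,4]
C3: Y=0.000+0.03665j on G[2,0]
R5: Y=0.01189+0.000j on G[4,2]
R6: Y=0.03356+0.000j on G[5,2]
R7: Y=0.01698+0.000j on G[2,3]
R8: Y=0.002445+0.000j on G[4,5]
I1: z[0]−=0.00142, z[1]+=0.00142
I2: z[3]−=0.158, z[0]+=0.158
solve → V1=-0.05021+0.4738j, V2=-0.04779+0.5550j, V3=-5.317+0.4216j, V4=-4.873+0.4306j, V5=-0.1951+0.2945j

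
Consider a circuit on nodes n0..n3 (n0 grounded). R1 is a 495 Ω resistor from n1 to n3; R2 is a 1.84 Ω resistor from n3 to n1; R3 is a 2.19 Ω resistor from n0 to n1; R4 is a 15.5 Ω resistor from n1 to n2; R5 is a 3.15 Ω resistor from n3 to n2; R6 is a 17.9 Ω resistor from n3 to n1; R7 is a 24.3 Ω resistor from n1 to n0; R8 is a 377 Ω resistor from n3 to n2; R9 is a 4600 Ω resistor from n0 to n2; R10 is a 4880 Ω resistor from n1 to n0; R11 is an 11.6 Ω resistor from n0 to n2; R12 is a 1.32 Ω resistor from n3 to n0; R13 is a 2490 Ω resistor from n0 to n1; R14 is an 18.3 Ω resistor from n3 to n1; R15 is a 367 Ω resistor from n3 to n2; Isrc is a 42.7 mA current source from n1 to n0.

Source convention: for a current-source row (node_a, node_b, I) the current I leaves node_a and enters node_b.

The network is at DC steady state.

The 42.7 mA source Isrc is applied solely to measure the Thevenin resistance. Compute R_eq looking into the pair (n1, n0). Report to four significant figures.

MNA unknowns: 3 node voltages V₁..V_3
R1: Y=0.002020 on G[1,3]
R2: Y=0.5435 on G[3,1]
R3: Y=0.4566 on G[0,1]
R4: Y=0.06452 on G[1,2]
R5: Y=0.3175 on G[3,2]
R6: Y=0.05587 on G[3,1]
R7: Y=0.04115 on G[1,0]
R8: Y=0.002653 on G[3,2]
R9: Y=0.0002174 on G[0,2]
R10: Y=0.0002049 on G[1,0]
R11: Y=0.08621 on G[0,2]
R12: Y=0.7576 on G[3,0]
R13: Y=0.0004016 on G[0,1]
R14: Y=0.05464 on G[3,1]
R15: Y=0.002725 on G[3,2]
Isrc: z[1]−=0.0427, z[0]+=0.0427
solve → V1=-0.04814, V2=-0.02170, V3=-0.02222

R_eq = 1.127 Ω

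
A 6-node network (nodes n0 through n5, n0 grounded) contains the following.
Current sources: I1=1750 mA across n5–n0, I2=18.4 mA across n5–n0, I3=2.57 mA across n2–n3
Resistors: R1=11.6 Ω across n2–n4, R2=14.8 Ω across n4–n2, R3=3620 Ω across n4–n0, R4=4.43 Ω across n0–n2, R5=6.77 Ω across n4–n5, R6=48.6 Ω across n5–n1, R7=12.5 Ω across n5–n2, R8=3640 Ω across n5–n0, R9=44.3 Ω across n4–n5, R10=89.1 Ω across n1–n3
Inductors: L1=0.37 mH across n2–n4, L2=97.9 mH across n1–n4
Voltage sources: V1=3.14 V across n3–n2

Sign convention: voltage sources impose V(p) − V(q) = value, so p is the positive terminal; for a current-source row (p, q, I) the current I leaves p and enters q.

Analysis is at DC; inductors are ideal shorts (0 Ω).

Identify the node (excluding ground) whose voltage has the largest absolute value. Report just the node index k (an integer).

Apply KCL at each of the 5 non-ground nodes and solve the resulting linear system.
Node n1: branches {R6, L2, R10} → V_1 = -7.807
Node n2: branches {R1, R2, R4, R7, L1, I3, V1} → V_2 = -7.807
Node n3: branches {R10, I3, V1} → V_3 = -4.667
Node n4: branches {R1, R2, R3, R5, L1, L2, R9} → V_4 = -7.807
Node n5: branches {I1, I2, R5, R6, R7, R8, R9} → V_5 = -14.32
Source currents: i(L1)=1.206, i(L2)=-0.09880, i(V1)=-0.03267

5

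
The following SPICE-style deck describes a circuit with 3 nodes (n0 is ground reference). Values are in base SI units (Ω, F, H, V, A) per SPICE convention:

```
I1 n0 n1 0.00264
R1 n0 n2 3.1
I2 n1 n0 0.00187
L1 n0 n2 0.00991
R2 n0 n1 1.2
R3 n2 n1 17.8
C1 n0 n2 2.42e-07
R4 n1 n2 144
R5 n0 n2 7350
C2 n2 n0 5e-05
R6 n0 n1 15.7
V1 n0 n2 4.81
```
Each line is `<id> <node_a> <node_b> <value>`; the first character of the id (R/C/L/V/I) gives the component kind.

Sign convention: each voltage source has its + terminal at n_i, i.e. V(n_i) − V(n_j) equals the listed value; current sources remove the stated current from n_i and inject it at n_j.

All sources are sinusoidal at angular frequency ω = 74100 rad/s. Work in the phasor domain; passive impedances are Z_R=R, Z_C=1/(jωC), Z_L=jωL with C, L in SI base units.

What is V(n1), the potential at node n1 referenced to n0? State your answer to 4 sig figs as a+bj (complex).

MNA unknowns: 2 node voltages V₁..V_2 plus 1 source current (V1)
I1: z[0]−=0.00264, z[1]+=0.00264
R1: Y=0.3226+0.000j on G[0,2]
I2: z[1]−=0.00187, z[0]+=0.00187
L1: Y=0.000-0.001362j on G[0,2]
R2: Y=0.8333+0.000j on G[0,1]
R3: Y=0.05618+0.000j on G[2,1]
C1: Y=0.000+0.01793j on G[0,2]
R4: Y=0.006944+0.000j on G[1,2]
R5: Y=0.0001361+0.000j on G[0,2]
C2: Y=0.000+3.705j on G[2,0]
R6: Y=0.06369+0.000j on G[0,1]
V1: row V0−V2=4.81, i_V1 at 0,2
solve → V1=-0.3154+0.000j, V2=-4.810+0.000j
aux → i_V1=-1.836-17.90j

-0.3154+0.000j V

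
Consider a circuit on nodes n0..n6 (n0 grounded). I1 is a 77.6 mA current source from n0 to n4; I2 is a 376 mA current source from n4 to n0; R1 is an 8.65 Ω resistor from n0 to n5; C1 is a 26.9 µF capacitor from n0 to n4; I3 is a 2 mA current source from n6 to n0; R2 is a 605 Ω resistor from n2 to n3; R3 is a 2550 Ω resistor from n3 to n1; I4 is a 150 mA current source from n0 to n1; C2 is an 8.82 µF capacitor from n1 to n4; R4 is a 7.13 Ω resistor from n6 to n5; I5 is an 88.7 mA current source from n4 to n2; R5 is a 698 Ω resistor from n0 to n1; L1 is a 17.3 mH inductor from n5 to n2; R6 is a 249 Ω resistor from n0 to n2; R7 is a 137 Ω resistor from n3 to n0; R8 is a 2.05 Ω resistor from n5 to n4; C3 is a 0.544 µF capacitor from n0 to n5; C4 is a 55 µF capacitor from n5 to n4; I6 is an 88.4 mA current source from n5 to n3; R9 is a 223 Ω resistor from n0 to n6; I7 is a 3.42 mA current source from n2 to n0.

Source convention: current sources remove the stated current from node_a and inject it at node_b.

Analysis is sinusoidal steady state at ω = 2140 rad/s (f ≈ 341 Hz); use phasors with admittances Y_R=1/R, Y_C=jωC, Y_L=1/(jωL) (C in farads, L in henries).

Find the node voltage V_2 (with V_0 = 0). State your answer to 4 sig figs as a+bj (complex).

-0.4250+4.519j V

Apply KCL at each of the 6 non-ground nodes and solve the resulting linear system.
Node n1: branches {R3, I4, C2, R5} → V_1 = -0.9212-7.240j
Node n2: branches {R2, I5, L1, R6, I7} → V_2 = -0.4250+4.519j
Node n3: branches {R2, R3, R7, I6} → V_3 = 9.346+0.4956j
Node n4: branches {I1, I2, C1, C2, I5, R8, C4} → V_4 = -1.631+0.9906j
Node n5: branches {R1, R4, L1, R8, C3, C4, I6} → V_5 = -1.343+0.7010j
Node n6: branches {I3, R4, R9} → V_6 = -1.315+0.6793j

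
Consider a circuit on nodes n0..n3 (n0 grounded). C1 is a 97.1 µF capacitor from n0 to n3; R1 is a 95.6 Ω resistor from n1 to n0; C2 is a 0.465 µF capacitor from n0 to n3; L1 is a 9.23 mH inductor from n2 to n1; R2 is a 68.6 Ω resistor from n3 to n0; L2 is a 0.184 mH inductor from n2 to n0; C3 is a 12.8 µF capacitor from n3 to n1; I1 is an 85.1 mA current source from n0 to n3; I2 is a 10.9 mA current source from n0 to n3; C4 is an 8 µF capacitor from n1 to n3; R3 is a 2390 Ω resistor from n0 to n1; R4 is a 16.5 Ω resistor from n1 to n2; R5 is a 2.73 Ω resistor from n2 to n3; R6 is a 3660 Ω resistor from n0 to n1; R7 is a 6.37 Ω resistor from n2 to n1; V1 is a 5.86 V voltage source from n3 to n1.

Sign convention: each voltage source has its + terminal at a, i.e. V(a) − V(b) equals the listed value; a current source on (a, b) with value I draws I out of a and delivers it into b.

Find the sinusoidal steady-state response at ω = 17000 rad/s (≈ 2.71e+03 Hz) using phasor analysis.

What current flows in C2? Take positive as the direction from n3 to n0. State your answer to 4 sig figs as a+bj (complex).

0.002783-0.002712j A

MNA unknowns: 3 node voltages V₁..V_3 plus 1 source current (V1)
C1: Y=0.000+1.651j on G[0,3]
R1: Y=0.01046+0.000j on G[1,0]
C2: Y=0.000+0.007905j on G[0,3]
L1: Y=0.000-0.006373j on G[2,1]
R2: Y=0.01458+0.000j on G[3,0]
L2: Y=0.000-0.3197j on G[2,0]
C3: Y=0.000+0.2176j on G[3,1]
I1: z[0]−=0.0851, z[3]+=0.0851
I2: z[0]−=0.0109, z[3]+=0.0109
C4: Y=0.000+0.1360j on G[1,3]
R3: Y=0.0004184+0.000j on G[0,1]
R4: Y=0.06061+0.000j on G[1,2]
R5: Y=0.3663+0.000j on G[2,3]
R6: Y=0.0002732+0.000j on G[0,1]
R7: Y=0.1570+0.000j on G[2,1]
V1: row V3−V1=5.86, i_V1 at 3,1
solve → V1=-6.203-0.3520j, V2=-1.808-1.294j, V3=-0.3430-0.3520j
aux → i_V1=-1.019-1.843j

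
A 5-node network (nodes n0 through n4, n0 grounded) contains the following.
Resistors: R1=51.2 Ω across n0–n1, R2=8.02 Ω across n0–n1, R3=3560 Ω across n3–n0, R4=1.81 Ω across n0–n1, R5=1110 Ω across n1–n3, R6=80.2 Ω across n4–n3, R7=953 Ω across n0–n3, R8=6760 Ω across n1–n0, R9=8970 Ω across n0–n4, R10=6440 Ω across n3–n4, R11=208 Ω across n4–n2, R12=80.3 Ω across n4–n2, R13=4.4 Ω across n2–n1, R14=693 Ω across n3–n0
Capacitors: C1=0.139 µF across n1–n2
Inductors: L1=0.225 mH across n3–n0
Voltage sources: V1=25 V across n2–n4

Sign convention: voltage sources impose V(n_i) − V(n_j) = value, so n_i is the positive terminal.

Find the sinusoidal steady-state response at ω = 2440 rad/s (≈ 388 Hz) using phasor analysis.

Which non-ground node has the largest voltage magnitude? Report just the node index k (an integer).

4

MNA unknowns: 4 node voltages V₁..V_4 plus 1 source current (V1)
R1: Y=0.01953+0.000j on G[0,1]
R2: Y=0.1247+0.000j on G[0,1]
R3: Y=0.0002809+0.000j on G[3,0]
R4: Y=0.5525+0.000j on G[0,1]
R5: Y=0.0009009+0.000j on G[1,3]
R6: Y=0.01247+0.000j on G[4,3]
R7: Y=0.001049+0.000j on G[0,3]
R8: Y=0.0001479+0.000j on G[1,0]
R9: Y=0.0001115+0.000j on G[0,4]
C1: Y=0.000+0.0003392j on G[1,2]
R10: Y=0.0001553+0.000j on G[3,4]
L1: Y=0.000-1.821j on G[3,0]
R11: Y=0.004808+0.000j on G[4,2]
R12: Y=0.01245+0.000j on G[4,2]
R13: Y=0.2273+0.000j on G[2,1]
R14: Y=0.001443+0.000j on G[3,0]
V1: row V2−V4=25, i_V1 at 2,4
solve → V1=0.4247-0.002884j, V2=1.729-0.01305j, V3=-0.001349-0.1611j, V4=-23.27-0.01305j
aux → i_V1=-0.7279+0.001867j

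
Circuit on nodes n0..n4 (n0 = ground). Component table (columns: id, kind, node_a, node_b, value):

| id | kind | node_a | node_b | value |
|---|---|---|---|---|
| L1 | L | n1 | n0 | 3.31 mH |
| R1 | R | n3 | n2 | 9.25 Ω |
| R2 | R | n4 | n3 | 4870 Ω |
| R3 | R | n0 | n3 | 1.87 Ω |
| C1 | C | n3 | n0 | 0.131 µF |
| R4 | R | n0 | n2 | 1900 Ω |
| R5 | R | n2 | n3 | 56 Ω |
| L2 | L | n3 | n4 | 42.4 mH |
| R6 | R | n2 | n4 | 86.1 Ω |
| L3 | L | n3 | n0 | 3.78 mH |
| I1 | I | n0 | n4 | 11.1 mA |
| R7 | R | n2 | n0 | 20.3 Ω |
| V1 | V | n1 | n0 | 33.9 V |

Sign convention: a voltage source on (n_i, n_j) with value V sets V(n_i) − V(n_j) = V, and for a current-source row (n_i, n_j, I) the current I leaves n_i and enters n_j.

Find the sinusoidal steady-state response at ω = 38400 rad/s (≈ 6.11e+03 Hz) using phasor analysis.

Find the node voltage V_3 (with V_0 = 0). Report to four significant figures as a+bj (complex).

0.01407-0.0002514j V

MNA unknowns: 4 node voltages V₁..V_4 plus 1 source current (V1)
L1: Y=0.000-0.007868j on G[1,0]
R1: Y=0.1081+0.000j on G[3,2]
R2: Y=0.0002053+0.000j on G[4,3]
R3: Y=0.5348+0.000j on G[0,3]
C1: Y=0.000+0.005030j on G[3,0]
R4: Y=0.0005263+0.000j on G[0,2]
R5: Y=0.01786+0.000j on G[2,3]
L2: Y=0.000-0.0006142j on G[3,4]
R6: Y=0.01161+0.000j on G[2,4]
L3: Y=0.000-0.006889j on G[3,0]
I1: z[0]−=0.0111, z[4]+=0.0111
R7: Y=0.04926+0.000j on G[2,0]
V1: row V1−V0=33.9, i_V1 at 1,0
solve → V1=33.90+0.000j, V2=0.07189+0.003226j, V3=0.01407-0.0002514j, V4=1.007+0.05477j
aux → i_V1=0.000+0.2667j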